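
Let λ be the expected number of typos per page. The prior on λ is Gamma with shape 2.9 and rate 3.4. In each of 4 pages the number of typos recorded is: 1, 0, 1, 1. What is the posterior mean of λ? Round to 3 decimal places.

Posterior mean ≈ 0.797

Total count ∑xᵢ = 3 over n = 4 pages.
Gamma is conjugate to the Poisson likelihood: posterior is Gamma(shape = 2.9+3 = 5.9, rate = 3.4+4 = 7.4).
E[λ | data] = 5.9/7.4 = 0.797.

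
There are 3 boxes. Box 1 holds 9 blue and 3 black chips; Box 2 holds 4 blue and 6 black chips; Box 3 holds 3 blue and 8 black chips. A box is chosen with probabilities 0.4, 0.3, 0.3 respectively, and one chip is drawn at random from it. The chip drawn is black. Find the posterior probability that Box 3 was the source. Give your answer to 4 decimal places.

Posterior probability ≈ 0.4380

P(black|Box 1) = 0.25; P(black|Box 2) = 0.6; P(black|Box 3) = 0.7273.
Prior × likelihood for each source: 0.4·0.25=0.1000, 0.3·0.6=0.1800, 0.3·0.7273=0.2182. Summing gives P(black) = 0.49818.
P(Box 3 | black) = 0.2182 / 0.49818 = 0.4380.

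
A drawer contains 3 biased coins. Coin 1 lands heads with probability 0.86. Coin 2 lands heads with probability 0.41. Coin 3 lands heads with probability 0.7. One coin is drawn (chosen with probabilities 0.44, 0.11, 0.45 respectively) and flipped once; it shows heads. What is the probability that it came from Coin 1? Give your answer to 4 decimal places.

Tabulate prior·likelihood by source: [1] prior 0.44, lik 0.86, product 0.3784; [2] prior 0.11, lik 0.41, product 0.04510; [3] prior 0.45, lik 0.7, product 0.3150.
Normalizing constant = 0.73850; the posterior for Coin 1 is its product over the sum, 0.3784/0.73850 = 0.5124.

Posterior probability ≈ 0.5124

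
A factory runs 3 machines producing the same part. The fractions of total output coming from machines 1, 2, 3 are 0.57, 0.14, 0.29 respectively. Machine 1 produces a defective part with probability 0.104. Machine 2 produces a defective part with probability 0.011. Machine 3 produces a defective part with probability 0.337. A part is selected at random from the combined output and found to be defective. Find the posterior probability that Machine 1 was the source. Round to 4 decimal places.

P(defective|M1) = 0.104; P(defective|M2) = 0.011; P(defective|M3) = 0.337.
Prior × likelihood for each source: 0.57·0.104=0.05928, 0.14·0.011=0.001540, 0.29·0.337=0.09773. Summing gives P(defective) = 0.15855.
P(Machine 1 | defective) = 0.05928 / 0.15855 = 0.3739.

Posterior probability ≈ 0.3739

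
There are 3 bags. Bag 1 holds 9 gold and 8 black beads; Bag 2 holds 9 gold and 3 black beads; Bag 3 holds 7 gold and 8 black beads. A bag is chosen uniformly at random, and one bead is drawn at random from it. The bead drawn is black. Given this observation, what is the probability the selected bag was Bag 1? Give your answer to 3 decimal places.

Posterior probability ≈ 0.375

P(black|Bag 1) = 0.4706; P(black|Bag 2) = 0.25; P(black|Bag 3) = 0.5333.
Prior × likelihood for each source: 0.333333·0.4706=0.1569, 0.333333·0.25=0.08333, 0.333333·0.5333=0.1778. Summing gives P(black) = 0.41797.
P(Bag 1 | black) = 0.1569 / 0.41797 = 0.375.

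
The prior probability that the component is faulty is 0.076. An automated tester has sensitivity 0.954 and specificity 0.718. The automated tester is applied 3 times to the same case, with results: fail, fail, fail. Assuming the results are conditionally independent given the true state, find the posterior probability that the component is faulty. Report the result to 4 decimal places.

Posterior P(H) ≈ 0.7610

Let H be the event that the component is faulty; start with P(H) = 0.076. P('fail'|H) = 0.954, P('fail'|¬H) = 0.282.
Update on result 1 ('fail'): P(H) ← 0.954·0.0760 / (0.954·0.0760 + 0.282·0.9240) = 0.072504/0.33307 = 0.2177.
Update on result 2 ('fail'): P(H) ← 0.954·0.2177 / (0.954·0.2177 + 0.282·0.7823) = 0.20767/0.42828 = 0.4849.
Update on result 3 ('fail'): P(H) ← 0.954·0.4849 / (0.954·0.4849 + 0.282·0.5151) = 0.46258/0.60784 = 0.7610.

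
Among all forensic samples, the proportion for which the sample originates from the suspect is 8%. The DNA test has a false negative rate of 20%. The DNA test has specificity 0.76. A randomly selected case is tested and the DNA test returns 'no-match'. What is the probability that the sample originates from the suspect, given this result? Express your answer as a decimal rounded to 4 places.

Write H for 'the sample originates from the suspect'. Prior odds H:¬H = 0.08/0.92 = 0.086957. For the 'no-match' outcome, the likelihood ratio is 0.2/0.76 = 0.26316.
Posterior odds = 0.086957 × 0.26316 = 0.022883, so P(H|E) = 0.022883/(1+0.022883) = 0.0224.

P(H | E) ≈ 0.0224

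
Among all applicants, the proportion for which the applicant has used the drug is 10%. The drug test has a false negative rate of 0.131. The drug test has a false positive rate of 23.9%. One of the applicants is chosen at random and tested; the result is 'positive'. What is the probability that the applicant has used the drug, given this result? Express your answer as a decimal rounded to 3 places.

P(H | E) ≈ 0.288

Let H be the event that the applicant has used the drug. P(H) = 0.1, so P(¬H) = 0.9. With E the 'positive' result, P(E|H) = 0.869 and P(E|¬H) = 0.239.
P(E) = 0.869·0.1 + 0.239·0.9 = 0.086900 + 0.21510 = 0.30200.
By Bayes' theorem, P(H|E) = 0.086900 / 0.30200 = 0.288.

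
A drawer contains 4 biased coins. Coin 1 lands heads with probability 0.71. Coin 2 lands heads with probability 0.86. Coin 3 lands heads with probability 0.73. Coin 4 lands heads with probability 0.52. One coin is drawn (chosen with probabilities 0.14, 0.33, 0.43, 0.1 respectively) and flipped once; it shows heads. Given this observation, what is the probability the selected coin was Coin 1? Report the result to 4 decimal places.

Posterior probability ≈ 0.1327

Tabulate prior·likelihood by source: [1] prior 0.14, lik 0.71, product 0.09940; [2] prior 0.33, lik 0.86, product 0.2838; [3] prior 0.43, lik 0.73, product 0.3139; [4] prior 0.1, lik 0.52, product 0.05200.
Normalizing constant = 0.74910; the posterior for Coin 1 is its product over the sum, 0.09940/0.74910 = 0.1327.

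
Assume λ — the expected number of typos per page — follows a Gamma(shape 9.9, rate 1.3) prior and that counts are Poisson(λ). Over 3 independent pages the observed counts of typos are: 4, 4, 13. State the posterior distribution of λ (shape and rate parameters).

Posterior: Gamma(shape=30.9, rate=4.3)

Total count ∑xᵢ = 21 over n = 3 pages.
Gamma is conjugate to the Poisson likelihood: posterior is Gamma(shape = 9.9+21 = 30.9, rate = 1.3+3 = 4.3).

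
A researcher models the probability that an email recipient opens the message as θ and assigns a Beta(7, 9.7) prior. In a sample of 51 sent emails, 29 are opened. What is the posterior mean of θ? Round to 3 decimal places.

Posterior mean ≈ 0.532

The binomial likelihood is conjugate to the Beta prior: with 29 successes and 22 failures, the posterior is Beta(7+29, 9.7+22) = Beta(36, 31.7).
E[θ | data] = 36/(36+31.7) = 0.532.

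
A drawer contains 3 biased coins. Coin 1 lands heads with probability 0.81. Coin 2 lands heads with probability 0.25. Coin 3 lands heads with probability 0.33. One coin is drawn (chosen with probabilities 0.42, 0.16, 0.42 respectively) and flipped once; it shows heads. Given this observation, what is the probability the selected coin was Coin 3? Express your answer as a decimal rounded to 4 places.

Tabulate prior·likelihood by source: [1] prior 0.42, lik 0.81, product 0.3402; [2] prior 0.16, lik 0.25, product 0.04000; [3] prior 0.42, lik 0.33, product 0.1386.
Normalizing constant = 0.51880; the posterior for Coin 3 is its product over the sum, 0.1386/0.51880 = 0.2672.

Posterior probability ≈ 0.2672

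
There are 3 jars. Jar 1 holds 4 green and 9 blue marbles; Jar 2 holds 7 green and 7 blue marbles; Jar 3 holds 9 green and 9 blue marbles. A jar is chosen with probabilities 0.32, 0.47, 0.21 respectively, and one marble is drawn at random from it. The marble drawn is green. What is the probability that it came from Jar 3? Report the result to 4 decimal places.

Tabulate prior·likelihood by source: [1] prior 0.32, lik 0.3077, product 0.09846; [2] prior 0.47, lik 0.5, product 0.2350; [3] prior 0.21, lik 0.5, product 0.1050.
Normalizing constant = 0.43846; the posterior for Jar 3 is its product over the sum, 0.1050/0.43846 = 0.2395.

Posterior probability ≈ 0.2395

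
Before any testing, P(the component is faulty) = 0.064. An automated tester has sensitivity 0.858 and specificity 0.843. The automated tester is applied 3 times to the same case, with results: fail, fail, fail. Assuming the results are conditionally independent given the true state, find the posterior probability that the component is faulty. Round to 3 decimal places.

Let H be the event that the component is faulty; start with P(H) = 0.064. P('fail'|H) = 0.858, P('fail'|¬H) = 0.157.
Update on result 1 ('fail'): P(H) ← 0.858·0.0640 / (0.858·0.0640 + 0.157·0.9360) = 0.054912/0.20186 = 0.2720.
Update on result 2 ('fail'): P(H) ← 0.858·0.2720 / (0.858·0.2720 + 0.157·0.7280) = 0.23340/0.34769 = 0.6713.
Update on result 3 ('fail'): P(H) ← 0.858·0.6713 / (0.858·0.6713 + 0.157·0.3287) = 0.57596/0.62757 = 0.9178.

Posterior P(H) ≈ 0.918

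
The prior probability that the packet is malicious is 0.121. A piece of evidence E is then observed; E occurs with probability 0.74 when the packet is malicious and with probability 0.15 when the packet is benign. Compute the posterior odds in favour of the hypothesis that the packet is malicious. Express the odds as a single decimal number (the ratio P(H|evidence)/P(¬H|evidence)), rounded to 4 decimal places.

Prior odds = 0.121/(1−0.121) = 0.13766. In log-odds, ln(0.13766) = -1.9830.
Add log likelihood ratio: ln(4.9333) = 1.5960.
Posterior log-odds = -0.38698, so posterior odds = exp(-0.38698) = 0.67911.

Posterior odds ≈ 0.6791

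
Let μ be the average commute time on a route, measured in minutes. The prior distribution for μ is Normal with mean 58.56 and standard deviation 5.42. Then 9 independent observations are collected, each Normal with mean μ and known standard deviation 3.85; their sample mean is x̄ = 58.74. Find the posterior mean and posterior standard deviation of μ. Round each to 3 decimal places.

Posterior mean ≈ 58.730; posterior SD ≈ 1.249

Prior precision 1/τ₀² = 1/5.42² = 0.0340409; data precision n/σ² = 9/3.85² = 0.607185.
Posterior precision = 0.0340409 + 0.607185 = 0.641226, giving posterior SD = 1/√0.641226 = 1.249.
Posterior mean = (0.0340409·58.56 + 0.607185·58.74) / 0.641226 = 58.730.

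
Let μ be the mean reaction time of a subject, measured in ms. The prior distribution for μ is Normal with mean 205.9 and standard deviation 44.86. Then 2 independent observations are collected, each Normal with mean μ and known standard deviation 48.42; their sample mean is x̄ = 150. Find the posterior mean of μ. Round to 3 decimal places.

Posterior mean ≈ 170.576

Prior precision 1/τ₀² = 1/44.86² = 0.00049691; data precision n/σ² = 2/48.42² = 0.00085306.
Posterior precision = 0.00049691 + 0.00085306 = 0.00134998.
Posterior mean = (0.00049691·205.9 + 0.00085306·150) / 0.00134998 = 170.576.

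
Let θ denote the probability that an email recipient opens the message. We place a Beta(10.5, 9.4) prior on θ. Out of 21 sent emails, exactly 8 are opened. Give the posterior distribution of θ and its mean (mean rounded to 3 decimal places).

Posterior: Beta(18.5, 22.4); mean ≈ 0.452

The binomial likelihood is conjugate to the Beta prior: with 8 successes and 13 failures, the posterior is Beta(10.5+8, 9.4+13) = Beta(18.5, 22.4).
Posterior mean = α/(α+β) = 18.5/40.9 = 0.452.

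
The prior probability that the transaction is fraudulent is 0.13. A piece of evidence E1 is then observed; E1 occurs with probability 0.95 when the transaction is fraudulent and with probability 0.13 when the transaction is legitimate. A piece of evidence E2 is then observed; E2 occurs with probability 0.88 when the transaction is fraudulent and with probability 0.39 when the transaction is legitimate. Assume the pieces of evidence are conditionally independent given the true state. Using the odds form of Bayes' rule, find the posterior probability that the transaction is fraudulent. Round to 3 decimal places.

Prior odds = 0.13/(1−0.13) = 0.14943.
Likelihood ratio for E1 = 0.95/0.13 = 7.3077.
Likelihood ratio for E2 = 0.88/0.39 = 2.2564.
Posterior odds = prior odds × LR₁ × LR₂ = 2.4639.
Posterior probability = odds/(1+odds) = 2.4639/3.4639 = 0.711.

Posterior probability ≈ 0.711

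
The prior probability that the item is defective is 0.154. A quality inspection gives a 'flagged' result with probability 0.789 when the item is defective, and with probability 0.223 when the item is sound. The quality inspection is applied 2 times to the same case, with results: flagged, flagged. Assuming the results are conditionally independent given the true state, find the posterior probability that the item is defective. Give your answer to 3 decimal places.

Posterior P(H) ≈ 0.695

With H the event that the item is defective, the joint likelihood of the observed sequence is P(data|H) = 0.789·0.789 = 0.62252 and P(data|¬H) = 0.223·0.223 = 0.049729.
Bayes: P(H|data) = 0.154·0.62252 / (0.154·0.62252 + 0.846·0.049729) = 0.095868/0.13794 = 0.6950.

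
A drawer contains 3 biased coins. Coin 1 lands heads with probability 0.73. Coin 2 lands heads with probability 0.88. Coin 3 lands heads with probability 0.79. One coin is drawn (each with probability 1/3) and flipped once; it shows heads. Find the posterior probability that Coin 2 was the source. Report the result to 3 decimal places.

Posterior probability ≈ 0.367

P(heads|C1) = 0.73; P(heads|C2) = 0.88; P(heads|C3) = 0.79.
Prior × likelihood for each source: 0.333333·0.73=0.2433, 0.333333·0.88=0.2933, 0.333333·0.79=0.2633. Summing gives P(heads) = 0.80000.
P(Coin 2 | heads) = 0.2933 / 0.80000 = 0.367.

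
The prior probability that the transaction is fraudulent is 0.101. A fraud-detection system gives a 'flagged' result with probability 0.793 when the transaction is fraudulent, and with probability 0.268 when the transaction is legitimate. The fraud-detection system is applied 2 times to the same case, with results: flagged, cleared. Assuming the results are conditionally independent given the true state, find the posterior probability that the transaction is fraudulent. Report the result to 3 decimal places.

Posterior P(H) ≈ 0.086

Let H be the event that the transaction is fraudulent; start with P(H) = 0.101. P('flagged'|H) = 0.793, P('flagged'|¬H) = 0.268.
Update on result 1 ('flagged'): P(H) ← 0.793·0.1010 / (0.793·0.1010 + 0.268·0.8990) = 0.080093/0.32103 = 0.2495.
Update on result 2 ('cleared'): P(H) ← 0.207·0.2495 / (0.207·0.2495 + 0.732·0.7505) = 0.051645/0.60102 = 0.0859.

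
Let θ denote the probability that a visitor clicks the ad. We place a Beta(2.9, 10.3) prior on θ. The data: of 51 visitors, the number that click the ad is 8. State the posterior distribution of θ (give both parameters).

The binomial likelihood is conjugate to the Beta prior: with 8 successes and 43 failures, the posterior is Beta(2.9+8, 10.3+43) = Beta(10.9, 53.3).

Posterior: Beta(10.9, 53.3)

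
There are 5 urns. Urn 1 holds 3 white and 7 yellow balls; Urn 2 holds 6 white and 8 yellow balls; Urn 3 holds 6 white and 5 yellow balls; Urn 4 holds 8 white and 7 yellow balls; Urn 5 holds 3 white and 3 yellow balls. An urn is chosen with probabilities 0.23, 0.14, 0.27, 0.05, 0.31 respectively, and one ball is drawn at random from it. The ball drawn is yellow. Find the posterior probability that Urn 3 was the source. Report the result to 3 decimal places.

Posterior probability ≈ 0.226

Tabulate prior·likelihood by source: [1] prior 0.23, lik 0.7, product 0.1610; [2] prior 0.14, lik 0.5714, product 0.08000; [3] prior 0.27, lik 0.4545, product 0.1227; [4] prior 0.05, lik 0.4667, product 0.02333; [5] prior 0.31, lik 0.5, product 0.1550.
Normalizing constant = 0.54206; the posterior for Urn 3 is its product over the sum, 0.1227/0.54206 = 0.226.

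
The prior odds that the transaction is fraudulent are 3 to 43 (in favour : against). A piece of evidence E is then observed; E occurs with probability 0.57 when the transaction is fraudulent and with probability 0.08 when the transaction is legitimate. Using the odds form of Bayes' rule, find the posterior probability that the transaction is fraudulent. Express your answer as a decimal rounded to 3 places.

Prior odds = 3/43 = 0.069767.
Likelihood ratio for E = 0.57/0.08 = 7.1250.
Posterior odds = prior odds × LR = 0.49709.
Posterior probability = odds/(1+odds) = 0.49709/1.4971 = 0.332.

Posterior probability ≈ 0.332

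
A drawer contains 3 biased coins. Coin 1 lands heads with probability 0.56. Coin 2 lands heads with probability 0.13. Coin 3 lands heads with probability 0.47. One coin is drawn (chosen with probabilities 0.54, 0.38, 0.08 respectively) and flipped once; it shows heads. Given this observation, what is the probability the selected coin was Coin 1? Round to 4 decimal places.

P(heads|C1) = 0.56; P(heads|C2) = 0.13; P(heads|C3) = 0.47.
Prior × likelihood for each source: 0.54·0.56=0.3024, 0.38·0.13=0.04940, 0.08·0.47=0.03760. Summing gives P(heads) = 0.38940.
P(Coin 1 | heads) = 0.3024 / 0.38940 = 0.7766.

Posterior probability ≈ 0.7766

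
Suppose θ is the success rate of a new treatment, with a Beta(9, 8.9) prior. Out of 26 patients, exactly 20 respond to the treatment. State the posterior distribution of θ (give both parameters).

Posterior: Beta(29, 14.9)

The binomial likelihood is conjugate to the Beta prior: with 20 successes and 6 failures, the posterior is Beta(9+20, 8.9+6) = Beta(29, 14.9).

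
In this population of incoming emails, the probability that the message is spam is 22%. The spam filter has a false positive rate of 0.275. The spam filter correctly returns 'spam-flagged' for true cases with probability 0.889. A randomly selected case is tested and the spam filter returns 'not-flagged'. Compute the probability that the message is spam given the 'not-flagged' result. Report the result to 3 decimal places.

P(H | E) ≈ 0.041

Let H be the event that the message is spam. P(H) = 0.22, so P(¬H) = 0.78. With E the 'not-flagged' result, P(E|H) = 0.111 and P(E|¬H) = 0.725.
P(E) = 0.111·0.22 + 0.725·0.78 = 0.024420 + 0.56550 = 0.58992.
By Bayes' theorem, P(H|E) = 0.024420 / 0.58992 = 0.041.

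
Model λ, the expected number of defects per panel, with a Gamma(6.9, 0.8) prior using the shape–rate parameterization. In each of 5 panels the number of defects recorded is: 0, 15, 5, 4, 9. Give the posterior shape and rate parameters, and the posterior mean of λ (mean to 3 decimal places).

Posterior: Gamma(shape=39.9, rate=5.8); mean ≈ 6.879

The Poisson likelihood adds the total count to the shape and the number of exposure periods to the rate. Here ∑xᵢ = 33 and n = 5, so shape 6.9→39.9 and rate 0.8→5.8.
Posterior mean = shape/rate = 39.9/5.8 = 6.879.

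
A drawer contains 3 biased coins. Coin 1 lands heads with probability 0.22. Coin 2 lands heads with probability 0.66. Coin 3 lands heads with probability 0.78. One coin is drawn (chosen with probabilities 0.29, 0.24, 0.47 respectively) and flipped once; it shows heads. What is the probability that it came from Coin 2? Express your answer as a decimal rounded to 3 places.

P(heads|C1) = 0.22; P(heads|C2) = 0.66; P(heads|C3) = 0.78.
Prior × likelihood for each source: 0.29·0.22=0.06380, 0.24·0.66=0.1584, 0.47·0.78=0.3666. Summing gives P(heads) = 0.58880.
P(Coin 2 | heads) = 0.1584 / 0.58880 = 0.269.

Posterior probability ≈ 0.269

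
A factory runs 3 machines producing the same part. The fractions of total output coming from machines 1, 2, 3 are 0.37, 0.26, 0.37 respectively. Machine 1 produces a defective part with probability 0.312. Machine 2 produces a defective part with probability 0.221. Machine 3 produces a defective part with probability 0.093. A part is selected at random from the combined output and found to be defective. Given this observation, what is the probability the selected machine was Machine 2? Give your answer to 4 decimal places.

Posterior probability ≈ 0.2772

P(defective|M1) = 0.312; P(defective|M2) = 0.221; P(defective|M3) = 0.093.
Prior × likelihood for each source: 0.37·0.312=0.1154, 0.26·0.221=0.05746, 0.37·0.093=0.03441. Summing gives P(defective) = 0.20731.
P(Machine 2 | defective) = 0.05746 / 0.20731 = 0.2772.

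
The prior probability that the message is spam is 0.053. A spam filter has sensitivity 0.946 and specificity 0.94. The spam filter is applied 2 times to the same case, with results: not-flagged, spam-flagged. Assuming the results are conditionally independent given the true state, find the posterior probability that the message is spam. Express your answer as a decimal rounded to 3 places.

With H the event that the message is spam, the joint likelihood of the observed sequence is P(data|H) = 0.054·0.946 = 0.051084 and P(data|¬H) = 0.94·0.06 = 0.056400.
Bayes: P(H|data) = 0.053·0.051084 / (0.053·0.051084 + 0.947·0.056400) = 0.0027075/0.056118 = 0.0482.

Posterior P(H) ≈ 0.048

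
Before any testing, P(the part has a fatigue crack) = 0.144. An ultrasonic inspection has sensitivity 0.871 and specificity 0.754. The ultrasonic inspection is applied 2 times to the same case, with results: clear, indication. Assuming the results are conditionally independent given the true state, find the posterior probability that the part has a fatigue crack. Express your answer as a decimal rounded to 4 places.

With H the event that the part has a fatigue crack, the joint likelihood of the observed sequence is P(data|H) = 0.129·0.871 = 0.11236 and P(data|¬H) = 0.754·0.246 = 0.18548.
Bayes: P(H|data) = 0.144·0.11236 / (0.144·0.11236 + 0.856·0.18548) = 0.016180/0.17495 = 0.0925.

Posterior P(H) ≈ 0.0925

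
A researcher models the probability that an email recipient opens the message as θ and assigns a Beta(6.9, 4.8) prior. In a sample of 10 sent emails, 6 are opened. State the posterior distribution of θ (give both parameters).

The binomial likelihood is conjugate to the Beta prior: with 6 successes and 4 failures, the posterior is Beta(6.9+6, 4.8+4) = Beta(12.9, 8.8).

Posterior: Beta(12.9, 8.8)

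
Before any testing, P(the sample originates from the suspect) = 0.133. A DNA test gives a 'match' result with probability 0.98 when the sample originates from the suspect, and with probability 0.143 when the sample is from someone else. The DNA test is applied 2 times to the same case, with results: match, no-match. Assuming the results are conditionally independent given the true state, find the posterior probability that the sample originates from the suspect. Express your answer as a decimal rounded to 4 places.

Posterior P(H) ≈ 0.0239

With H the event that the sample originates from the suspect, the joint likelihood of the observed sequence is P(data|H) = 0.98·0.02 = 0.019600 and P(data|¬H) = 0.143·0.857 = 0.12255.
Bayes: P(H|data) = 0.133·0.019600 / (0.133·0.019600 + 0.867·0.12255) = 0.0026068/0.10886 = 0.0239.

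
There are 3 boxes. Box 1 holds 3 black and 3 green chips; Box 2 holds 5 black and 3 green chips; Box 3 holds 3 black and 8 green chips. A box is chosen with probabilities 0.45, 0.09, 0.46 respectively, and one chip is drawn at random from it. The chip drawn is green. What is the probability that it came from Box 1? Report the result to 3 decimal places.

P(green|Box 1) = 0.5; P(green|Box 2) = 0.375; P(green|Box 3) = 0.7273.
Prior × likelihood for each source: 0.45·0.5=0.2250, 0.09·0.375=0.03375, 0.46·0.7273=0.3345. Summing gives P(green) = 0.59330.
P(Box 1 | green) = 0.2250 / 0.59330 = 0.379.

Posterior probability ≈ 0.379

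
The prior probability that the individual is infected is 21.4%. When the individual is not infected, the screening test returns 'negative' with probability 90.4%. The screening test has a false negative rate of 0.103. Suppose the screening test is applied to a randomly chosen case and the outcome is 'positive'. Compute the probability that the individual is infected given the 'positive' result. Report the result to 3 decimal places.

P(H | E) ≈ 0.718

Write H for 'the individual is infected'. Prior odds H:¬H = 0.214/0.786 = 0.27226. For the 'positive' outcome, the likelihood ratio is 0.897/0.096 = 9.3438.
Posterior odds = 0.27226 × 9.3438 = 2.5440, so P(H|E) = 2.5440/(1+2.5440) = 0.718.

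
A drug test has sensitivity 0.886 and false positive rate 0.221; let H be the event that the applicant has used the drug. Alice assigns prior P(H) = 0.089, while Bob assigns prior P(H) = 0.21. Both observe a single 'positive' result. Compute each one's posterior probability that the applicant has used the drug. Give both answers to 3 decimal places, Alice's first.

The likelihood ratio for a 'positive' result is 0.886/0.221 = 4.0090.
Alice: prior odds 0.089/0.911 = 0.097695; posterior odds 0.39166; posterior probability 0.281.
Bob: prior odds 0.21/0.79 = 0.26582; posterior odds 1.0657; posterior probability 0.516.

Alice: 0.281; Bob: 0.516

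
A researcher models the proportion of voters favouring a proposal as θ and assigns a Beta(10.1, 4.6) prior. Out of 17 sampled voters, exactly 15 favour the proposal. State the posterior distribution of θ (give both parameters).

The binomial likelihood is conjugate to the Beta prior: with 15 successes and 2 failures, the posterior is Beta(10.1+15, 4.6+2) = Beta(25.1, 6.6).

Posterior: Beta(25.1, 6.6)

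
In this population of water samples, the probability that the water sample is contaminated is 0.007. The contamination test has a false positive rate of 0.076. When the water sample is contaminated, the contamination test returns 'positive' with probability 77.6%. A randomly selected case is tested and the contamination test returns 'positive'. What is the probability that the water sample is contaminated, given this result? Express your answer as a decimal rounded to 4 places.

P(H | E) ≈ 0.0671

Write H for 'the water sample is contaminated'. Prior odds H:¬H = 0.007/0.993 = 0.0070493. For the 'positive' outcome, the likelihood ratio is 0.776/0.076 = 10.211.
Posterior odds = 0.0070493 × 10.211 = 0.071978, so P(H|E) = 0.071978/(1+0.071978) = 0.0671.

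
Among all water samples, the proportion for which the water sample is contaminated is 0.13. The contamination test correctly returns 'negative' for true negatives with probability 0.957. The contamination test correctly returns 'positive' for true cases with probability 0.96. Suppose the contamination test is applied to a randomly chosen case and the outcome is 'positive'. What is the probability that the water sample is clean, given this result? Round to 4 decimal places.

P(¬H | E) ≈ 0.2306

Write H for 'the water sample is contaminated'. Prior odds H:¬H = 0.13/0.87 = 0.14943. For the 'positive' outcome, the likelihood ratio is 0.96/0.043 = 22.326.
Posterior odds = 0.14943 × 22.326 = 3.3360, so P(H|E) = 3.3360/(1+3.3360) = 0.7694. Then P(¬H|E) = 1 − 0.7694 = 0.2306.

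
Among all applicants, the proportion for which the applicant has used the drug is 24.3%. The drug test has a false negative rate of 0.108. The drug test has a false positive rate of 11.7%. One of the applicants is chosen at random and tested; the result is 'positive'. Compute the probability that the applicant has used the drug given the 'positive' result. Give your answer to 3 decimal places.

Let H be the event that the applicant has used the drug. P(H) = 0.243, so P(¬H) = 0.757. With E the 'positive' result, P(E|H) = 0.892 and P(E|¬H) = 0.117.
P(E) = 0.892·0.243 + 0.117·0.757 = 0.21676 + 0.088569 = 0.30533.
By Bayes' theorem, P(H|E) = 0.21676 / 0.30533 = 0.710.

P(H | E) ≈ 0.710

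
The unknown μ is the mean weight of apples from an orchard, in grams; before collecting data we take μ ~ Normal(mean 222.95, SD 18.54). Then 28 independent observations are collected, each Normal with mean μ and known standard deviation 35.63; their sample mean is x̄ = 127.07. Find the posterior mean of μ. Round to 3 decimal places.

Prior precision 1/τ₀² = 1/18.54² = 0.00290925; data precision n/σ² = 28/35.63² = 0.0220560.
Posterior precision = 0.00290925 + 0.0220560 = 0.0249652.
Posterior mean = (0.00290925·222.95 + 0.0220560·127.07) / 0.0249652 = 138.243.

Posterior mean ≈ 138.243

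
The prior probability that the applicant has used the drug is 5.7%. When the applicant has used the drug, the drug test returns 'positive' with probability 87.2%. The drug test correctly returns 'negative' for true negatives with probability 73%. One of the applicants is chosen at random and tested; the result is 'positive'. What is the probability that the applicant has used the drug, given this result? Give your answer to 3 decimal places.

P(H | E) ≈ 0.163

Let H be the event that the applicant has used the drug. P(H) = 0.057, so P(¬H) = 0.943. With E the 'positive' result, P(E|H) = 0.872 and P(E|¬H) = 0.27.
P(E) = 0.872·0.057 + 0.27·0.943 = 0.049704 + 0.25461 = 0.30431.
By Bayes' theorem, P(H|E) = 0.049704 / 0.30431 = 0.163.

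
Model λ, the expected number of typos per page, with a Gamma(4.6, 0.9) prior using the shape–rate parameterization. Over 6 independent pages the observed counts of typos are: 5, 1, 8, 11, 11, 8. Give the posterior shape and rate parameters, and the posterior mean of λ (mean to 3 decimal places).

Total count ∑xᵢ = 44 over n = 6 pages.
Gamma is conjugate to the Poisson likelihood: posterior is Gamma(shape = 4.6+44 = 48.6, rate = 0.9+6 = 6.9).
E[λ | data] = 48.6/6.9 = 7.043.

Posterior: Gamma(shape=48.6, rate=6.9); mean ≈ 7.043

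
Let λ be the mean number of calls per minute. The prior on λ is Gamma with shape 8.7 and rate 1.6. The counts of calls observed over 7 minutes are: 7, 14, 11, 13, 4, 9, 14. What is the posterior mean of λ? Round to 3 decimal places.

Total count ∑xᵢ = 72 over n = 7 minutes.
Gamma is conjugate to the Poisson likelihood: posterior is Gamma(shape = 8.7+72 = 80.7, rate = 1.6+7 = 8.6).
Posterior mean = shape/rate = 80.7/8.6 = 9.384.

Posterior mean ≈ 9.384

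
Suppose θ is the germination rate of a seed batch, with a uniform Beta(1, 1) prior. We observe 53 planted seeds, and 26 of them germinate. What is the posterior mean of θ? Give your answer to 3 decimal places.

Posterior mean ≈ 0.491

The binomial likelihood is conjugate to the Beta prior: with 26 successes and 27 failures, the posterior is Beta(1+26, 1+27) = Beta(27, 28).
Posterior mean = α/(α+β) = 27/55 = 0.491.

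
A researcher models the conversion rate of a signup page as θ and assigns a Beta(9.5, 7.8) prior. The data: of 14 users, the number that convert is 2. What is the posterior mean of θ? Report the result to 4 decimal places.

The binomial likelihood is conjugate to the Beta prior: with 2 successes and 12 failures, the posterior is Beta(9.5+2, 7.8+12) = Beta(11.5, 19.8).
Posterior mean = α/(α+β) = 11.5/31.3 = 0.3674.

Posterior mean ≈ 0.3674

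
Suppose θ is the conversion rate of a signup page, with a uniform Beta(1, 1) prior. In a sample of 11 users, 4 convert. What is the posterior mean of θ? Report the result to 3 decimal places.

Posterior mean ≈ 0.385

The binomial likelihood is conjugate to the Beta prior: with 4 successes and 7 failures, the posterior is Beta(1+4, 1+7) = Beta(5, 8).
Posterior mean = α/(α+β) = 5/13 = 0.385.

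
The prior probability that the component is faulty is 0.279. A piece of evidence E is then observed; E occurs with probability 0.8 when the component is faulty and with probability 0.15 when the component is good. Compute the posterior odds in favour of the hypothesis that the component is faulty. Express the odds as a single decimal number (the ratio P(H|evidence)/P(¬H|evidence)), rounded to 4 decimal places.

Posterior odds ≈ 2.0638

Prior odds = 0.279/(1−0.279) = 0.38696. In log-odds, ln(0.38696) = -0.94943.
Add log likelihood ratio: ln(5.3333) = 1.6740.
Posterior log-odds = 0.72455, so posterior odds = exp(0.72455) = 2.0638.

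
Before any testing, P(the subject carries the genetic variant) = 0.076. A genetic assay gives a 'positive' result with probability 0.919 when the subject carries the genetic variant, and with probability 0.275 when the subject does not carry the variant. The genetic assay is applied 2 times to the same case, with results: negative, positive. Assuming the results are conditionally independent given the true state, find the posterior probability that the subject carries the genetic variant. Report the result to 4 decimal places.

Let H be the event that the subject carries the genetic variant; start with P(H) = 0.076. P('positive'|H) = 0.919, P('positive'|¬H) = 0.275.
Update on result 1 ('negative'): P(H) ← 0.081·0.0760 / (0.081·0.0760 + 0.725·0.9240) = 0.0061560/0.67606 = 0.0091.
Update on result 2 ('positive'): P(H) ← 0.919·0.0091 / (0.919·0.0091 + 0.275·0.9909) = 0.0083682/0.28086 = 0.0298.

Posterior P(H) ≈ 0.0298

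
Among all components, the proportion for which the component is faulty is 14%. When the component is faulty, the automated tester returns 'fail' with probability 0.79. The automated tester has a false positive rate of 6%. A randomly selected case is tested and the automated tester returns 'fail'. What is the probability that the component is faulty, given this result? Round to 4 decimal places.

P(H | E) ≈ 0.6819

Write H for 'the component is faulty'. Prior odds H:¬H = 0.14/0.86 = 0.16279. For the 'fail' outcome, the likelihood ratio is 0.79/0.06 = 13.167.
Posterior odds = 0.16279 × 13.167 = 2.1434, so P(H|E) = 2.1434/(1+2.1434) = 0.6819.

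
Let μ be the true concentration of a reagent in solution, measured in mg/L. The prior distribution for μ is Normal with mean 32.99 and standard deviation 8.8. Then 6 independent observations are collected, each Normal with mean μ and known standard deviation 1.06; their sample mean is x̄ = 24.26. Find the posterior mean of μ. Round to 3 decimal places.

With known σ, the Normal prior is conjugate. Weight on the data is w = (n/σ²)/(n/σ² + 1/τ₀²) = 5.33998/(5.33998+0.0129132) = 0.99759.
Posterior mean = w·x̄ + (1−w)·μ₀ = 0.99759·24.26 + 0.0024124·32.99 = 24.281.

Posterior mean ≈ 24.281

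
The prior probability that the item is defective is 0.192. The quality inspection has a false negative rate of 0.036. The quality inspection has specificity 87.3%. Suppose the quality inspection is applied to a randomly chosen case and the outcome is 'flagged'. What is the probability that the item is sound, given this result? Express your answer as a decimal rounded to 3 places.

P(¬H | E) ≈ 0.357

Write H for 'the item is defective'. Prior odds H:¬H = 0.192/0.808 = 0.23762. For the 'flagged' outcome, the likelihood ratio is 0.964/0.127 = 7.5906.
Posterior odds = 0.23762 × 7.5906 = 1.8037, so P(H|E) = 1.8037/(1+1.8037) = 0.643. Then P(¬H|E) = 1 − 0.643 = 0.357.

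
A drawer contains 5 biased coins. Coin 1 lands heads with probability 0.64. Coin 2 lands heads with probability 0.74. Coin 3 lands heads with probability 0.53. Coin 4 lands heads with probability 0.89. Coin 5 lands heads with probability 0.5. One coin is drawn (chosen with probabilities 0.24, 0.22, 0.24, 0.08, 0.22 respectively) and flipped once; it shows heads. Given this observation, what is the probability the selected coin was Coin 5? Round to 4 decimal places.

Posterior probability ≈ 0.1761

P(heads|C1) = 0.64; P(heads|C2) = 0.74; P(heads|C3) = 0.53; P(heads|C4) = 0.89; P(heads|C5) = 0.5.
Prior × likelihood for each source: 0.24·0.64=0.1536, 0.22·0.74=0.1628, 0.24·0.53=0.1272, 0.08·0.89=0.07120, 0.22·0.5=0.1100. Summing gives P(heads) = 0.62480.
P(Coin 5 | heads) = 0.1100 / 0.62480 = 0.1761.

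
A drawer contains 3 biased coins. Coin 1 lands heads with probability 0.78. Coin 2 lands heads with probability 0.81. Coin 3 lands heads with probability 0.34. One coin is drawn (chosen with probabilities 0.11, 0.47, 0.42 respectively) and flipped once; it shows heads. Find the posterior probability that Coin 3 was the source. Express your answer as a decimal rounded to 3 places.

Tabulate prior·likelihood by source: [1] prior 0.11, lik 0.78, product 0.08580; [2] prior 0.47, lik 0.81, product 0.3807; [3] prior 0.42, lik 0.34, product 0.1428.
Normalizing constant = 0.60930; the posterior for Coin 3 is its product over the sum, 0.1428/0.60930 = 0.234.

Posterior probability ≈ 0.234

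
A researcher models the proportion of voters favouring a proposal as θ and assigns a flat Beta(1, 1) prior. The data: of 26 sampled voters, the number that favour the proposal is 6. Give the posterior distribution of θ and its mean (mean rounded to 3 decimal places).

Posterior: Beta(7, 21); mean ≈ 0.250

Observing 6 successes and 20 failures updates Beta(1, 1) by adding the success and failure counts to the two shape parameters: α = 1+6 = 7, β = 1+20 = 21.
E[θ | data] = 7/(7+21) = 0.250.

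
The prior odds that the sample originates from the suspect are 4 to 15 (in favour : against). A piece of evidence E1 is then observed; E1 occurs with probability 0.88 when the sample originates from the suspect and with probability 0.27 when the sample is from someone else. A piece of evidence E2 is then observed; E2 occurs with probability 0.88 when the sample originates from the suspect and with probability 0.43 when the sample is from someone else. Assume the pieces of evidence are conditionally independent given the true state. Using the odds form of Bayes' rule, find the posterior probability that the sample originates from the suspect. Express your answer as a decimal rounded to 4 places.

Prior odds = 4/15 = 0.26667.
Likelihood ratio for E1 = 0.88/0.27 = 3.2593.
Likelihood ratio for E2 = 0.88/0.43 = 2.0465.
Posterior odds = prior odds × LR₁ × LR₂ = 1.7787.
Posterior probability = odds/(1+odds) = 1.7787/2.7787 = 0.6401.

Posterior probability ≈ 0.6401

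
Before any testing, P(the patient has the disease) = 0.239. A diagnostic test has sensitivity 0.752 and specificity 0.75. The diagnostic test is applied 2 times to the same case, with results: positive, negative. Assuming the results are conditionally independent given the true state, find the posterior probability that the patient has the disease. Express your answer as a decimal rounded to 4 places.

Let H be the event that the patient has the disease; start with P(H) = 0.239. P('positive'|H) = 0.752, P('positive'|¬H) = 0.25.
Update on result 1 ('positive'): P(H) ← 0.752·0.2390 / (0.752·0.2390 + 0.25·0.7610) = 0.17973/0.36998 = 0.4858.
Update on result 2 ('negative'): P(H) ← 0.248·0.4858 / (0.248·0.4858 + 0.75·0.5142) = 0.12047/0.50614 = 0.2380.

Posterior P(H) ≈ 0.2380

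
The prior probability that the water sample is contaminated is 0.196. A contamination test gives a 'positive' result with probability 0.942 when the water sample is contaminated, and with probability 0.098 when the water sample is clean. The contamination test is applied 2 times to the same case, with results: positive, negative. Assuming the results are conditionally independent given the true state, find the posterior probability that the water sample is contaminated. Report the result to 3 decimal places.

Posterior P(H) ≈ 0.131

Let H be the event that the water sample is contaminated; start with P(H) = 0.196. P('positive'|H) = 0.942, P('positive'|¬H) = 0.098.
Update on result 1 ('positive'): P(H) ← 0.942·0.1960 / (0.942·0.1960 + 0.098·0.8040) = 0.18463/0.26342 = 0.7009.
Update on result 2 ('negative'): P(H) ← 0.058·0.7009 / (0.058·0.7009 + 0.902·0.2991) = 0.040652/0.31045 = 0.1309.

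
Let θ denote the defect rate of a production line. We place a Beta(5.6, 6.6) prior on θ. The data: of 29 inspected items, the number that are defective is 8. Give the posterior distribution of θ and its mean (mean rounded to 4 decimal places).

Observing 8 successes and 21 failures updates Beta(5.6, 6.6) by adding the success and failure counts to the two shape parameters: α = 5.6+8 = 13.6, β = 6.6+21 = 27.6.
Posterior mean = α/(α+β) = 13.6/41.2 = 0.3301.

Posterior: Beta(13.6, 27.6); mean ≈ 0.3301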